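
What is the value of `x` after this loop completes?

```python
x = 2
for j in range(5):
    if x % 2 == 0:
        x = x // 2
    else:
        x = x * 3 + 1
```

Collatz-style transformation from 2
`x` takes the values: 2 → 1 → 4 → 2 → 1 → 4

Answer: 4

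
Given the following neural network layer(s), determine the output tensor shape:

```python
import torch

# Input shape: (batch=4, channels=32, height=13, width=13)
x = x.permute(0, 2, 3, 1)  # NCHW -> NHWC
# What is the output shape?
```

Input: (4, 32, 13, 13) -> Output: (4, 13, 13, 32)

Answer: (4, 13, 13, 32)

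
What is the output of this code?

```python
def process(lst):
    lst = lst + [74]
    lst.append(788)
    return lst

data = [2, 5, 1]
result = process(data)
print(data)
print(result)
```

Key concept: rebinding parameter vs mutation.
Step by step:
`data = [2, 5, 1]` → data = [2, 5, 1]
`result = process(data)` → result = [2, 5, 1, 74, 788]
`print(data)` → prints [2, 5, 1]
`print(result)` → prints [2, 5, 1, 74, 788]

Answer:
[2, 5, 1]
[2, 5, 1, 74, 788]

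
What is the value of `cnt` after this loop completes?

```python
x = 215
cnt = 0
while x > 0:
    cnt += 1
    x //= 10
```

Count digits by repeated division by 10
`cnt` takes the values: 0 → 1 → 2 → 3

Answer: 3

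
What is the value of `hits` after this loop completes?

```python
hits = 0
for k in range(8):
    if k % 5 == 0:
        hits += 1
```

Count numbers divisible by 5 in range(8)
`hits` takes the values: 0 → 1 → 2

Answer: 2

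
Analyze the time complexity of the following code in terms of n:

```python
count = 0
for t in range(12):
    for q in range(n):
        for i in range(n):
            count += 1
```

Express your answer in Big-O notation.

Each loop level contributes: 1 × n × n. Multiplying the contributions gives O(n^2).

Answer: O(n^2)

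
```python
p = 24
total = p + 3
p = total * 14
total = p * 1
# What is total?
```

Trace:
`p = 24` → p = 24
`total = p + 3` → total = 27
`p = total * 14` → p = 378
`total = p * 1` → total = 378
So total = 378

Answer: 378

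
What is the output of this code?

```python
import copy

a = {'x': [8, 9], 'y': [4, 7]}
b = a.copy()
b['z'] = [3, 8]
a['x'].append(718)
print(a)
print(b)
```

Key concept: shallow copy of dict with mutable values.
Step by step:
`a = {'x': [8, 9], 'y': [4, 7]}` → a = {'x': [8, 9], 'y': [4, 7]}
`b = a.copy()` → b = {'x': [8, 9], 'y': [4, 7]}
`b['z'] = [3, 8]` → b = {'x': [8, 9], 'y': [4, 7], 'z': [3, 8]}
`a['x'].append(718)` → a = {'x': [8, 9, 718], 'y': [4, 7]}; b = {'x': [8, 9, 718], 'y': [4, 7], 'z': [3, 8]}
`print(a)` → prints {'x': [8, 9, 718], 'y': [4, 7]}
`print(b)` → prints {'x': [8, 9, 718], 'y': [4, 7], 'z': [3, 8]}

Answer:
{'x': [8, 9, 718], 'y': [4, 7]}
{'x': [8, 9, 718], 'y': [4, 7], 'z': [3, 8]}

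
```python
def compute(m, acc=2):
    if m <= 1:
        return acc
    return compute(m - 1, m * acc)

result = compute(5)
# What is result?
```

Accumulator trace (n, acc): (5, 2) -> (4, 10) -> (3, 40) -> (2, 120) -> (1, 240) -> return 240

Answer: 240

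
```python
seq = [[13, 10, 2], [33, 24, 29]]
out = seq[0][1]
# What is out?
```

Trace:
`seq = [[13, 10, 2], [33, 24, 29]]` → seq = [[13, 10, 2], [33, 24, 29]]
`out = seq[0][1]` → out = 10
So out = 10

Answer: 10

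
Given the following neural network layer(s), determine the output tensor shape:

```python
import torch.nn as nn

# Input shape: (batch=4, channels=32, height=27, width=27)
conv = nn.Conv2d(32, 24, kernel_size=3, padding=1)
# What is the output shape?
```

Input: (4, 32, 27, 27) -> Output: (4, 24, 27, 27)

Answer: (4, 24, 27, 27)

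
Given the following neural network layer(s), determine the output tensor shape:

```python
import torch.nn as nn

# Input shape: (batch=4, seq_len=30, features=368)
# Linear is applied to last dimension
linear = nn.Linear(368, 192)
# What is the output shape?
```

Input: (4, 30, 368) -> Output: (4, 30, 192)

Answer: (4, 30, 192)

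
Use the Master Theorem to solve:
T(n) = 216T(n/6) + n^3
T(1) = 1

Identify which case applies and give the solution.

a=216, b=6, f(n)=n^3. log_6(216) = 3. Since c=3 = 3, Case 2 applies: T(n) = Θ(n^log_b(a) · log n) = O(n^3 log n).

Answer: O(n^3 log n) - Case 2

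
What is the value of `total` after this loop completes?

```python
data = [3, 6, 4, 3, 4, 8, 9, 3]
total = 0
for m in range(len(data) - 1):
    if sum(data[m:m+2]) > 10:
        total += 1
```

Count windows with sum > 10
`total` takes the values: 0 → 1 → 2 → 3

Answer: 3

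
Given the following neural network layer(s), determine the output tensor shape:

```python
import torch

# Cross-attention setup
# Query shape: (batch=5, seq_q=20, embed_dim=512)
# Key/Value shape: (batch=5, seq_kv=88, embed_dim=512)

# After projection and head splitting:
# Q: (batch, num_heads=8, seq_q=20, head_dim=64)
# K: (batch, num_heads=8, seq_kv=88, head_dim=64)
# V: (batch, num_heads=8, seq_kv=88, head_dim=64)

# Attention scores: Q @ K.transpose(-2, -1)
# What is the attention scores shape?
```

Input: (5, 20, 512) -> Output: (5, 8, 20, 88)

Answer: (5, 8, 20, 88)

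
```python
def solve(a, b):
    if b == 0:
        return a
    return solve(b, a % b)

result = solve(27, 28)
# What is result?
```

solve(27, 28) -> solve(28, 27) -> solve(27, 1) -> solve(1, 0) -> 1

Answer: 1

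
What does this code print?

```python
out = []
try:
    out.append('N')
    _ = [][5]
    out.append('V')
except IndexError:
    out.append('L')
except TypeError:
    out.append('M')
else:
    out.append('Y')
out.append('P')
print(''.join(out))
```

Execution trace: 'N' (try body) → 'L' (except IndexError) → 'P' (after the try/except). Output: NLP

Answer: NLP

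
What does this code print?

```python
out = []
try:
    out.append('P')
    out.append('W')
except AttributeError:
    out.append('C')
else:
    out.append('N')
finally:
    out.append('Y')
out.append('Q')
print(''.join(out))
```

Execution trace: 'P' (try body) → 'W' (try body, no exception) → 'N' (else) → 'Y' (finally) → 'Q' (after the try/except). Output: PWNYQ

Answer: PWNYQ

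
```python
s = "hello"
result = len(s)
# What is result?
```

Trace:
`s = "hello"` → s = 'hello'
`result = len(s)` → result = 5
So result = 5

Answer: 5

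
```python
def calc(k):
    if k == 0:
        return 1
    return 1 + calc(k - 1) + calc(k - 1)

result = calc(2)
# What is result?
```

calc(k) = 1 + 2·calc(k-1), calc(0)=1. Closed form: (1+1)·2^2 - 1 = 7.

Answer: 7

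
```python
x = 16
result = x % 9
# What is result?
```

Trace:
`x = 16` → x = 16
`result = x % 9` → result = 7
So result = 7

Answer: 7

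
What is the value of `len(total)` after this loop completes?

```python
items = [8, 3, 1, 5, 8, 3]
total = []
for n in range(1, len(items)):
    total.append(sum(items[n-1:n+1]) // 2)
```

Number of 2-element averages
`total` takes the values: [] → [5] → [5, 2] → [5, 2, 3] → [5, 2, 3, 6] → [5, 2, 3, 6, 5]
So `len(total)` = 5

Answer: 5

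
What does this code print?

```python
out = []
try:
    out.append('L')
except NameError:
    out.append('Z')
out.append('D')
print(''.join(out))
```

Execution trace: 'L' (try body, no exception) → 'D' (after the try/except). Output: LD

Answer: LD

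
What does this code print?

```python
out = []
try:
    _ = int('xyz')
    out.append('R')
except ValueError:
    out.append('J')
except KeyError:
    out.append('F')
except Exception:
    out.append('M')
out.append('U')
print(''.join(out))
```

Execution trace: 'J' (except ValueError) → 'U' (after the try/except). Output: JU

Answer: JU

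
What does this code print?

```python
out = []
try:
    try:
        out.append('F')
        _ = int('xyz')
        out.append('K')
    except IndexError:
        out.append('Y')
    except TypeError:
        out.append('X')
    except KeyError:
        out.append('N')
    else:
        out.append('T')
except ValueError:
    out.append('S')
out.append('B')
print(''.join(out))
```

Execution trace: 'F' (try body) → 'S' (outer except ValueError) → 'B' (after the try/except). Output: FSB

Answer: FSB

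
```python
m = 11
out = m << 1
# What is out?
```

Trace:
`m = 11` → m = 11
`out = m << 1` → out = 22
So out = 22

Answer: 22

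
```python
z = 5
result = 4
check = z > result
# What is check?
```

Trace:
`z = 5` → z = 5
`result = 4` → result = 4
`check = z > result` → check = True
So check = True

Answer: True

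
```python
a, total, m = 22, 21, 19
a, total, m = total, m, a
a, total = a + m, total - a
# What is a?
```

Trace:
`a, total, m = 22, 21, 19` → a = 22; total = 21; m = 19
`a, total, m = total, m, a` → a = 21; total = 19; m = 22
`a, total = a + m, total - a` → a = 43; total = -2
So a = 43

Answer: 43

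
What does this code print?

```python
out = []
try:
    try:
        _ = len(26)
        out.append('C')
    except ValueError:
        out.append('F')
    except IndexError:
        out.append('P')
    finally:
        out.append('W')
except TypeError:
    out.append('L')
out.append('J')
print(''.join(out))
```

Execution trace: 'W' (finally) → 'L' (outer except TypeError) → 'J' (after the try/except). Output: WLJ

Answer: WLJ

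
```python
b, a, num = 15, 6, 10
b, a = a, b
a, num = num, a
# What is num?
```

Trace:
`b, a, num = 15, 6, 10` → b = 15; a = 6; num = 10
`b, a = a, b` → b = 6; a = 15
`a, num = num, a` → a = 10; num = 15
So num = 15

Answer: 15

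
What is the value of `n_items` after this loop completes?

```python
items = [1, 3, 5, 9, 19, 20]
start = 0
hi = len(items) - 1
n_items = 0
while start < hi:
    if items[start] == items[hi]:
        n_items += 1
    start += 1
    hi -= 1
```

Count matching pairs from ends
`n_items` takes the values: 0

Answer: 0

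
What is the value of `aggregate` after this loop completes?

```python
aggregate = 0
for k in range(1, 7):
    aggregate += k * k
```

Sum of squares 1² to 6² = 91
`aggregate` takes the values: 0 → 1 → 5 → 14 → 30 → 55 → 91

Answer: 91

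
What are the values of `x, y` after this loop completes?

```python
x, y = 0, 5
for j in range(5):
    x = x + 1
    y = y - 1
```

x goes 0→5, y goes 5→0
`x, y` takes the values: (0, 5) → (1, 5) → (1, 4) → (2, 4) → (2, 3) → (3, 3) → (3, 2) → (4, 2) → (4, 1) → (5, 1) → (5, 0)

Answer: 5, 0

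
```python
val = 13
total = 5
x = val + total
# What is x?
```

Trace:
`val = 13` → val = 13
`total = 5` → total = 5
`x = val + total` → x = 18
So x = 18

Answer: 18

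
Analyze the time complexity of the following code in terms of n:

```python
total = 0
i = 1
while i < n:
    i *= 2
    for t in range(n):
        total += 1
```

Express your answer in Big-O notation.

Each loop level contributes: log n × n. Multiplying the contributions gives O(n log n).

Answer: O(n log n)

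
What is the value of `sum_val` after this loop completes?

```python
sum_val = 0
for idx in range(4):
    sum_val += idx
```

Sum of 0 to 3 = 6
`sum_val` takes the values: 0 → 1 → 3 → 6

Answer: 6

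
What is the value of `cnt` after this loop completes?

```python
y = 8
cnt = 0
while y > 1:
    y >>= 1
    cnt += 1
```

Count right shifts until 1
`cnt` takes the values: 0 → 1 → 2 → 3

Answer: 3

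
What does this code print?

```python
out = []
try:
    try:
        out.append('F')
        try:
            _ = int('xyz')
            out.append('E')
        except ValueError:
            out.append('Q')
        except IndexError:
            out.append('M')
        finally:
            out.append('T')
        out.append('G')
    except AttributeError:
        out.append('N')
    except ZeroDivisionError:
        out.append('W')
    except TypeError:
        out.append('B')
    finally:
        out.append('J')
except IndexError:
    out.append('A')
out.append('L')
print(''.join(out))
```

Execution trace: 'F' (try body) → 'Q' (inner except ValueError) → 'T' (inner finally) → 'G' (try body, no exception) → 'J' (finally) → 'L' (after the try/except). Output: FQTGJL

Answer: FQTGJL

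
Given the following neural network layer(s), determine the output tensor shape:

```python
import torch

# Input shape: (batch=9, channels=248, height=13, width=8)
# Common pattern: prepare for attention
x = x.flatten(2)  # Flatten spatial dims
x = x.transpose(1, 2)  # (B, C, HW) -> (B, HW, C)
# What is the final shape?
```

Input: (9, 248, 13, 8) -> after flatten(2): (9, 248, 104) -> Output: (9, 104, 248)

Answer: (9, 104, 248)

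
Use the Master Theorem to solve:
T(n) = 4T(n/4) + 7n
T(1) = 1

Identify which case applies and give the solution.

a=4, b=4, f(n)=7n. log_4(4) = 1. Since c=1 = 1, Case 2 applies: T(n) = Θ(n^log_b(a) · log n) = O(n log n).

Answer: O(n log n) - Case 2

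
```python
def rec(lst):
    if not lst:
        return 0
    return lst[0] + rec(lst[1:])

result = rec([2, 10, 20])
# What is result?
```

2 + 10 + 20 + 0 = 32

Answer: 32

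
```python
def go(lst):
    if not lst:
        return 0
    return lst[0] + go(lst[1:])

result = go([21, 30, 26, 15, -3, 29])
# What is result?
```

21 + 30 + 26 + 15 + (-3) + 29 + 0 = 118

Answer: 118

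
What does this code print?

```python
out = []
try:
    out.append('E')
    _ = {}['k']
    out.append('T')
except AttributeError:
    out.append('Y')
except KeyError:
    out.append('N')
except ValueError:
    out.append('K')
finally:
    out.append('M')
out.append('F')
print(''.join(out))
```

Execution trace: 'E' (try body) → 'N' (except KeyError) → 'M' (finally) → 'F' (after the try/except). Output: ENMF

Answer: ENMF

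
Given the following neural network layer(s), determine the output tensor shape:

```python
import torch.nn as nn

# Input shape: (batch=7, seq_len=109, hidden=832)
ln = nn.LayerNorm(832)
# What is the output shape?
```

Input: (7, 109, 832) -> Output: (7, 109, 832)

Answer: (7, 109, 832)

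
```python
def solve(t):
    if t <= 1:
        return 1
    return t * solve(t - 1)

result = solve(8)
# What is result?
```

solve(8) = 8 * 7 * 6 * 5 * 4 * 3 * 2 * 1 = 40320

Answer: 40320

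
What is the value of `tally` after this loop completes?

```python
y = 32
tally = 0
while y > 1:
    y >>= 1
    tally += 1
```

Count right shifts until 1
`tally` takes the values: 0 → 1 → 2 → 3 → 4 → 5

Answer: 5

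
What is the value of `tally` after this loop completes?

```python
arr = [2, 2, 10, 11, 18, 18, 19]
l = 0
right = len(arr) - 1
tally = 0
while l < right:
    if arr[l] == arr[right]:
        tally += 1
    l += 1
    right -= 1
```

Count matching pairs from ends
`tally` takes the values: 0

Answer: 0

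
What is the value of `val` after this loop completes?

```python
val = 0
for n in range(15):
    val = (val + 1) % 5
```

Increment mod 5, 15 times = 0
`val` takes the values: 0 → 1 → 2 → 3 → 4 → 0 → 1 → 2 → 3 → 4 → 0 → 1 → 2 → 3 → 4 → 0

Answer: 0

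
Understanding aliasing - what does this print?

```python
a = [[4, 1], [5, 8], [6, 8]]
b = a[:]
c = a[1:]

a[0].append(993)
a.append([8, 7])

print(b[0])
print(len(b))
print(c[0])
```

Key concept: slice with nested mutation.
Step by step:
`a = [[4, 1], [5, 8], [6, 8]]` → a = [[4, 1], [5, 8], [6, 8]]
`b = a[:]` → b = [[4, 1], [5, 8], [6, 8]]
`c = a[1:]` → c = [[5, 8], [6, 8]]
`a[0].append(993)` → a = [[4, 1, 993], [5, 8], [6, 8]]; b = [[4, 1, 993], [5, 8], [6, 8]]
`a.append([8, 7])` → a = [[4, 1, 993], [5, 8], [6, 8], [8, 7]]
`print(b[0])` → prints [4, 1, 993]
`print(len(b))` → prints 3
`print(c[0])` → prints [5, 8]

Answer:
[4, 1, 993]
3
[5, 8]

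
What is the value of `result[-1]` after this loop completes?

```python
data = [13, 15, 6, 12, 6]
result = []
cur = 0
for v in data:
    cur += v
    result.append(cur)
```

Cumulative sum ends at 52
`result` takes the values: [] → [13] → [13, 28] → [13, 28, 34] → [13, 28, 34, 46] → [13, 28, 34, 46, 52]
So `result[-1]` = 52

Answer: 52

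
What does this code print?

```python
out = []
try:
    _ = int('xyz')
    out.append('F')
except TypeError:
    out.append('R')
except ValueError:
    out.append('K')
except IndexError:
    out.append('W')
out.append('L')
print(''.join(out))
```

Execution trace: 'K' (except ValueError) → 'L' (after the try/except). Output: KL

Answer: KL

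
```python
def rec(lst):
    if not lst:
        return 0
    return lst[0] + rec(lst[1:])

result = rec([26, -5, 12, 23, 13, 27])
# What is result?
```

26 + (-5) + 12 + 23 + 13 + 27 + 0 = 96

Answer: 96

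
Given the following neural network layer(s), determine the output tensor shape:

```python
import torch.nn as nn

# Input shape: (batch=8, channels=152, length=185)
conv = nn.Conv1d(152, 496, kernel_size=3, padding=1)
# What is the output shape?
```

Input: (8, 152, 185) -> Output: (8, 496, 185)

Answer: (8, 496, 185)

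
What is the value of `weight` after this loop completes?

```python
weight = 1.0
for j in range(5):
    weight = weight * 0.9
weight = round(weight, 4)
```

Exponential decay: 1.0 * 0.9^5
`weight` takes the values: 1.0 → 0.9 → 0.81 → 0.729 → 0.6561 → 0.59049 → 0.5905

Answer: 0.5905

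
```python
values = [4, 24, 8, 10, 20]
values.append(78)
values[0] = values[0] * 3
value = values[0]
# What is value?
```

Trace:
`values = [4, 24, 8, 10, 20]` → values = [4, 24, 8, 10, 20]
`values.append(78)` → values = [4, 24, 8, 10, 20, 78]
`values[0] = values[0] * 3` → values = [12, 24, 8, 10, 20, 78]
`value = values[0]` → value = 12
So value = 12

Answer: 12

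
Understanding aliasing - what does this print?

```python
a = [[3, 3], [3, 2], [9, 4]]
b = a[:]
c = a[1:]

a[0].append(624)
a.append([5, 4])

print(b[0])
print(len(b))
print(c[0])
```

Key concept: slice with nested mutation.
Step by step:
`a = [[3, 3], [3, 2], [9, 4]]` → a = [[3, 3], [3, 2], [9, 4]]
`b = a[:]` → b = [[3, 3], [3, 2], [9, 4]]
`c = a[1:]` → c = [[3, 2], [9, 4]]
`a[0].append(624)` → a = [[3, 3, 624], [3, 2], [9, 4]]; b = [[3, 3, 624], [3, 2], [9, 4]]
`a.append([5, 4])` → a = [[3, 3, 624], [3, 2], [9, 4], [5, 4]]
`print(b[0])` → prints [3, 3, 624]
`print(len(b))` → prints 3
`print(c[0])` → prints [3, 2]

Answer:
[3, 3, 624]
3
[3, 2]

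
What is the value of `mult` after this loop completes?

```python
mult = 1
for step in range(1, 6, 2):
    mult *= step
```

Product of 1, 3, 5, ... up to 5
`mult` takes the values: 1 → 3 → 15

Answer: 15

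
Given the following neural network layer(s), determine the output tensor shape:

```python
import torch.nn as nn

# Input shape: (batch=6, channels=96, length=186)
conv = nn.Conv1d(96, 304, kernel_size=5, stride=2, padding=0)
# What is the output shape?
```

Input: (6, 96, 186) -> Output: (6, 304, 91)

Answer: (6, 304, 91)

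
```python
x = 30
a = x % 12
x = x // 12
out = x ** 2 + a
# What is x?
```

Trace:
`x = 30` → x = 30
`a = x % 12` → a = 6
`x = x // 12` → x = 2
`out = x ** 2 + a` → out = 10
So x = 2

Answer: 2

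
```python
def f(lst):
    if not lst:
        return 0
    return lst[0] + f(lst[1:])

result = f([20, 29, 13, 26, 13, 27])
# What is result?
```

20 + 29 + 13 + 26 + 13 + 27 + 0 = 128

Answer: 128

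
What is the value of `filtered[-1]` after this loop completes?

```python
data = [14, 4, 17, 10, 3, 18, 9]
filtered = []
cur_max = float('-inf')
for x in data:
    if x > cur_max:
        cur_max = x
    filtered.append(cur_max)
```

Running max ends at 18
`filtered` takes the values: [] → [14] → [14, 14] → [14, 14, 17] → [14, 14, 17, 17] → [14, 14, 17, 17, 17] → [14, 14, 17, 17, 17, 18] → [14, 14, 17, 17, 17, 18, 18]
So `filtered[-1]` = 18

Answer: 18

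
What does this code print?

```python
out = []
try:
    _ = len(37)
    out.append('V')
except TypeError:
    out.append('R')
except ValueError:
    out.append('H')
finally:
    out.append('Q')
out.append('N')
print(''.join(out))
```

Execution trace: 'R' (except TypeError) → 'Q' (finally) → 'N' (after the try/except). Output: RQN

Answer: RQN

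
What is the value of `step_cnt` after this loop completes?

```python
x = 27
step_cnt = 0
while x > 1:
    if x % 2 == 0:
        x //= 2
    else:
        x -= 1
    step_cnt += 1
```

Steps to reduce 27 to 1
`step_cnt` takes the values: 0 → 1 → 2 → 3 → 4 → 5 → 6 → 7

Answer: 7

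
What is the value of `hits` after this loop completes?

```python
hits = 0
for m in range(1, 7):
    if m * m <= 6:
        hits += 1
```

Count numbers where m² ≤ 6
`hits` takes the values: 0 → 1 → 2

Answer: 2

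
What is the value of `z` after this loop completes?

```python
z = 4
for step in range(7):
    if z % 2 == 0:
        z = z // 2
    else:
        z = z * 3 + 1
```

Collatz-style transformation from 4
`z` takes the values: 4 → 2 → 1 → 4 → 2 → 1 → 4 → 2

Answer: 2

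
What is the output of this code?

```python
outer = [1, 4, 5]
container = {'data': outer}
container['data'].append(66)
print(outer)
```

Key concept: dict holds reference to list.
Step by step:
`outer = [1, 4, 5]` → outer = [1, 4, 5]
`container = {'data': outer}` → container = {'data': [1, 4, 5]}
`container['data'].append(66)` → outer = [1, 4, 5, 66]; container = {'data': [1, 4, 5, 66]}
`print(outer)` → prints [1, 4, 5, 66]

Answer: [1, 4, 5, 66]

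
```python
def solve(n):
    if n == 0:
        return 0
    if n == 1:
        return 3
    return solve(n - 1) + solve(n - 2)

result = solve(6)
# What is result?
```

Build up from base cases: solve(0)=0, solve(1)=3, solve(2)=3, solve(3)=6, solve(4)=9, solve(5)=15, solve(6)=24

Answer: 24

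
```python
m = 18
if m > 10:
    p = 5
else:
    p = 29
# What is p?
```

Trace:
`m = 18` → m = 18
`if m > 10: ...` → m > 10 is True → p = 5
So p = 5

Answer: 5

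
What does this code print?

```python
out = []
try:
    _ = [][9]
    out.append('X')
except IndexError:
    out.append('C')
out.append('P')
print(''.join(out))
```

Execution trace: 'C' (except IndexError) → 'P' (after the try/except). Output: CP

Answer: CP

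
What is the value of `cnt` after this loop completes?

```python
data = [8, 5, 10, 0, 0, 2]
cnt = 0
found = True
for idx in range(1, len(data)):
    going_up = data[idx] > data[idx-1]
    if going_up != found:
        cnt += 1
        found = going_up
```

Count direction changes in [8, 5, 10, 0, 0, 2]
`cnt` takes the values: 0 → 1 → 2 → 3 → 4

Answer: 4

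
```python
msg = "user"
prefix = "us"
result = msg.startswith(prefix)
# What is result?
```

Trace:
`msg = "user"` → msg = 'user'
`prefix = "us"` → prefix = 'us'
`result = msg.startswith(prefix)` → result = True
So result = True

Answer: True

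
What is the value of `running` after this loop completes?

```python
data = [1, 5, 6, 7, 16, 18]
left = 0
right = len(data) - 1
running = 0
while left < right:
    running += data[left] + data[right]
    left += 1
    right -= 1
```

Sum of pairs from ends
`running` takes the values: 0 → 19 → 40 → 53

Answer: 53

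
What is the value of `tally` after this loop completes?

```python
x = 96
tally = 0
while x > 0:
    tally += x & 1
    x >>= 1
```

Count set bits in 96 (binary: 0b1100000)
`tally` takes the values: 0 → 1 → 2

Answer: 2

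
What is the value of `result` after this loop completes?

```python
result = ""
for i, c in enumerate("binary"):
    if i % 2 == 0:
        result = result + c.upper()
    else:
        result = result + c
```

Uppercase even positions in 'binary'
`result` takes the values: "" → "B" → "Bi" → "BiN" → "BiNa" → "BiNaR" → "BiNaRy"

Answer: "BiNaRy"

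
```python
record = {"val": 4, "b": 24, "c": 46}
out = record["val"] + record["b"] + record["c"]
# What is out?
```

Trace:
`record = {"val": 4, "b": 24, "c": 46}` → record = {'val': 4, 'b': 24, 'c': 46}
`out = record["val"] + record["b"] + record["c"]` → out = 74
So out = 74

Answer: 74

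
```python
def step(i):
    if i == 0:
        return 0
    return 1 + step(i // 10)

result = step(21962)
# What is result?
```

Count of digits of 21962: 5

Answer: 5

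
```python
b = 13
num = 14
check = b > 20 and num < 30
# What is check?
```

Trace:
`b = 13` → b = 13
`num = 14` → num = 14
`check = b > 20 and num < 30` → check = False
So check = False

Answer: False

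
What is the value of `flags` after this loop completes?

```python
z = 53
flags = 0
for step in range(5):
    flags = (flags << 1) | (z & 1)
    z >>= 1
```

Reverse lowest 5 bits of 53
`flags` takes the values: 0 → 1 → 2 → 5 → 10 → 21

Answer: 21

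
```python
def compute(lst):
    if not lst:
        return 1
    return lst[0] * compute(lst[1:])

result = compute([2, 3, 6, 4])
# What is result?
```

Product over [2, 3, 6, 4] = 2 * 3 * 6 * 4 = 144

Answer: 144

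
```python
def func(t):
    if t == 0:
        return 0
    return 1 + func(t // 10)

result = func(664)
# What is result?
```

Count of digits of 664: 3

Answer: 3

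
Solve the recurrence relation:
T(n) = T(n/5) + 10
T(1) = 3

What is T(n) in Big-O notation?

Each step divides n by 5 and adds 10. After log_5(n) steps we reach T(1)=3. So T(n) = 10·log_5(n) + 3 = O(log n).

Answer: O(log n)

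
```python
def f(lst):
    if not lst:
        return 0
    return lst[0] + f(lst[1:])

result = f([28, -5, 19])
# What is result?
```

28 + (-5) + 19 + 0 = 42

Answer: 42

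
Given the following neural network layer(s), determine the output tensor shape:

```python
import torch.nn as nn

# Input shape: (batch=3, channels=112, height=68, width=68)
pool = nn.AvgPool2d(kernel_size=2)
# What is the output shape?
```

Input: (3, 112, 68, 68) -> Output: (3, 112, 34, 34)

Answer: (3, 112, 34, 34)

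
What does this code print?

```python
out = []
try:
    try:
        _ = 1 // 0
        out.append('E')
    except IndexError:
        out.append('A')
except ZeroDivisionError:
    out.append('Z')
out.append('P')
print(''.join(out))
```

Execution trace: 'Z' (outer except ZeroDivisionError) → 'P' (after the try/except). Output: ZP

Answer: ZP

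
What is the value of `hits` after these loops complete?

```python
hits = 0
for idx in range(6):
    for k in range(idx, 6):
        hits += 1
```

Upper triangle: 6 + 5 + ... + 1
`hits` takes the values: 0 → 1 → 2 → 3 → 4 → 5 → 6 → 7 → 8 → 9 → 10 → 11 → 12 → 13 → 14 → 15 → 16 → 17 → 18 → 19 → 20 → 21

Answer: 21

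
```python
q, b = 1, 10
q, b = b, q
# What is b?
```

Trace:
`q, b = 1, 10` → q = 1; b = 10
`q, b = b, q` → q = 10; b = 1
So b = 1

Answer: 1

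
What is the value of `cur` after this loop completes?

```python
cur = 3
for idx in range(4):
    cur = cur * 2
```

Multiply by 2, 4 times: 3 * 2^4 = 48
`cur` takes the values: 3 → 6 → 12 → 24 → 48

Answer: 48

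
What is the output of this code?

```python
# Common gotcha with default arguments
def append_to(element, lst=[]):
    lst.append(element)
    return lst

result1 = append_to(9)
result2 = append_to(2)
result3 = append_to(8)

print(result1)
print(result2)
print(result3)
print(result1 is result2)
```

Key concept: mutable default argument gotcha.
Step by step:
`result1 = append_to(9)` → result1 = [9]
`result2 = append_to(2)` → result1 = [9, 2] (same object as result2); result2 = [9, 2] (same object as result1)
`result3 = append_to(8)` → result1 = [9, 2, 8] (same object as result2, result3); result2 = [9, 2, 8] (same object as result1, result3); result3 = [9, 2, 8] (same object as result1, result2)
`print(result1)` → prints [9, 2, 8]
`print(result2)` → prints [9, 2, 8]
`print(result3)` → prints [9, 2, 8]
`print(result1 is result2)` → prints True

Answer:
[9, 2, 8]
[9, 2, 8]
[9, 2, 8]
True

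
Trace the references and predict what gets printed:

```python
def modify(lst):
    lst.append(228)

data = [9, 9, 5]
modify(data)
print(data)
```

Key concept: function modifies passed list.
Step by step:
`data = [9, 9, 5]` → data = [9, 9, 5]
`modify(data)` → data = [9, 9, 5, 228]
`print(data)` → prints [9, 9, 5, 228]

Answer: [9, 9, 5, 228]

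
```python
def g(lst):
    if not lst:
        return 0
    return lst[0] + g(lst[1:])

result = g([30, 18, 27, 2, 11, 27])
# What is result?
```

30 + 18 + 27 + 2 + 11 + 27 + 0 = 115

Answer: 115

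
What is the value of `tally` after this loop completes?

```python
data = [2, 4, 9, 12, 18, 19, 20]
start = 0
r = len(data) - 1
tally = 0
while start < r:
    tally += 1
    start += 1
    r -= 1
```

Iterations until pointers meet (list length 7)
`tally` takes the values: 0 → 1 → 2 → 3

Answer: 3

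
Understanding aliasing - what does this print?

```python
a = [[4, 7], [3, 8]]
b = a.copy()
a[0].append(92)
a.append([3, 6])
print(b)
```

Key concept: shallow copy with nested lists.
Step by step:
`a = [[4, 7], [3, 8]]` → a = [[4, 7], [3, 8]]
`b = a.copy()` → b = [[4, 7], [3, 8]]
`a[0].append(92)` → a = [[4, 7, 92], [3, 8]]; b = [[4, 7, 92], [3, 8]]
`a.append([3, 6])` → a = [[4, 7, 92], [3, 8], [3, 6]]
`print(b)` → prints [[4, 7, 92], [3, 8]]

Answer: [[4, 7, 92], [3, 8]]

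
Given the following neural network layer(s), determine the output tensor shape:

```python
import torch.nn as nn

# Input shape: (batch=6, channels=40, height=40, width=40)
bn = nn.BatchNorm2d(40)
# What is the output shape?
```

Input: (6, 40, 40, 40) -> Output: (6, 40, 40, 40)

Answer: (6, 40, 40, 40)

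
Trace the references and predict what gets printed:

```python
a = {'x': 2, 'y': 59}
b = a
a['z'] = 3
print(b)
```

Key concept: dict aliasing.
Step by step:
`a = {'x': 2, 'y': 59}` → a = {'x': 2, 'y': 59}
`b = a` → b = {'x': 2, 'y': 59} (same object as a)
`a['z'] = 3` → a = {'x': 2, 'y': 59, 'z': 3} (same object as b); b = {'x': 2, 'y': 59, 'z': 3} (same object as a)
`print(b)` → prints {'x': 2, 'y': 59, 'z': 3}

Answer: {'x': 2, 'y': 59, 'z': 3}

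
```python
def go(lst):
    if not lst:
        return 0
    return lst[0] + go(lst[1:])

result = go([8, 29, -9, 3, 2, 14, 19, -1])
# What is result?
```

8 + 29 + (-9) + 3 + 2 + 14 + 19 + (-1) + 0 = 65

Answer: 65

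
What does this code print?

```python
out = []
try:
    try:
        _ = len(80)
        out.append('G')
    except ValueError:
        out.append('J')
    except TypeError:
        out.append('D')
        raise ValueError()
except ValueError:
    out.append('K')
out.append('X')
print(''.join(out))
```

Execution trace: 'D' (inner except TypeError) → 'K' (outer except ValueError) → 'X' (after the try/except). Output: DKX

Answer: DKX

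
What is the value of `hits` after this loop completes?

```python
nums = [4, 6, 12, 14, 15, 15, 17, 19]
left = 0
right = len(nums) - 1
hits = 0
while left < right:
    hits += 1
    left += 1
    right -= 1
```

Iterations until pointers meet (list length 8)
`hits` takes the values: 0 → 1 → 2 → 3 → 4

Answer: 4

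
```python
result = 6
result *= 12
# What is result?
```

Trace:
`result = 6` → result = 6
`result *= 12` → result = 72
So result = 72

Answer: 72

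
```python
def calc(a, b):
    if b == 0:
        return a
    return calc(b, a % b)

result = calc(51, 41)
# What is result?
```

calc(51, 41) -> calc(41, 10) -> calc(10, 1) -> calc(1, 0) -> 1

Answer: 1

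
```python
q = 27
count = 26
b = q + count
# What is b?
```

Trace:
`q = 27` → q = 27
`count = 26` → count = 26
`b = q + count` → b = 53
So b = 53

Answer: 53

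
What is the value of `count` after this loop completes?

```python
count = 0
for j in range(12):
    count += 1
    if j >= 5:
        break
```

Loop breaks when j reaches 5, count is 6
`count` takes the values: 0 → 1 → 2 → 3 → 4 → 5 → 6

Answer: 6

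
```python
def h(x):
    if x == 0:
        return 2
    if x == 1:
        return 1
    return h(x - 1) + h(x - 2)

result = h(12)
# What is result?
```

Build up from base cases: h(0)=2, h(1)=1, h(2)=3, h(3)=4, h(4)=7, h(5)=11, h(6)=18, ..., h(12)=322

Answer: 322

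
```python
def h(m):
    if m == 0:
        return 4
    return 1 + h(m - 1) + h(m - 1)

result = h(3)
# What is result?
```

h(m) = 1 + 2·h(m-1), h(0)=4. Closed form: (4+1)·2^3 - 1 = 39.

Answer: 39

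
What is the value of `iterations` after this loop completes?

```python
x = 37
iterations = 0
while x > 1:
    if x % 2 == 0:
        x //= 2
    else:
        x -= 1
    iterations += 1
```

Steps to reduce 37 to 1
`iterations` takes the values: 0 → 1 → 2 → 3 → 4 → 5 → 6 → 7

Answer: 7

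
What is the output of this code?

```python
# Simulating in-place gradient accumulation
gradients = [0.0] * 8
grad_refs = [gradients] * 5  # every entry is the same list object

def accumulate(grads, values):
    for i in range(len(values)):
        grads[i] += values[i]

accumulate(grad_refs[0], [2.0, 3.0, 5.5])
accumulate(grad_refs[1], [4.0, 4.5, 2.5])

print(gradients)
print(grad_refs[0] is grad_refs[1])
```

Key concept: gradient accumulation aliasing.
Step by step:
`gradients = [0.0] * 8` → gradients = [0.0, 0.0, 0.0, 0.0, 0.0, 0.0, 0.0, 0.0]
`grad_refs = [gradients] * 5` → grad_refs = [[0.0, 0.0, 0.0, 0.0, 0.0, 0.0, 0.0, 0.0], [0.0, 0.0, 0.0, 0.0, 0.0, 0.0, 0.0, 0.0], [0.0, 0.0, 0.0, 0.0, 0.0, 0.0, 0.0, 0.0], [0.0, 0.0, 0.0, 0.0, 0.0, 0.0, 0.0, 0.0], [0.0, 0.0, 0.0, 0.0, 0.0, 0.0, 0.0, 0.0]]
`accumulate(grad_refs[0], [2.0, 3.0, 5.5])` → gradients = [2.0, 3.0, 5.5, 0.0, 0.0, 0.0, 0.0, 0.0]; grad_refs = [[2.0, 3.0, 5.5, 0.0, 0.0, 0.0, 0.0, 0.0], [2.0, 3.0, 5.5, 0.0, 0.0, 0.0, 0.0, 0.0], [2.0, 3.0, 5.5, 0.0, 0.0, 0.0, 0.0, 0.0], [2.0, 3.0, 5.5, 0.0, 0.0, 0.0, 0.0, 0.0], [2.0, 3.0, 5.5, 0.0, 0.0, 0.0, 0.0, 0.0]]
`accumulate(grad_refs[1], [4.0, 4.5, 2.5])` → gradients = [6.0, 7.5, 8.0, 0.0, 0.0, 0.0, 0.0, 0.0]; grad_refs = [[6.0, 7.5, 8.0, 0.0, 0.0, 0.0, 0.0, 0.0], [6.0, 7.5, 8.0, 0.0, 0.0, 0.0, 0.0, 0.0], [6.0, 7.5, 8.0, 0.0, 0.0, 0.0, 0.0, 0.0], [6.0, 7.5, 8.0, 0.0, 0.0, 0.0, 0.0, 0.0], [6.0, 7.5, 8.0, 0.0, 0.0, 0.0, 0.0, 0.0]]
`print(gradients)` → prints [6.0, 7.5, 8.0, 0.0, 0.0, 0.0, 0.0, 0.0]
`print(grad_refs[0] is grad_refs[1])` → prints True

Answer:
[6.0, 7.5, 8.0, 0.0, 0.0, 0.0, 0.0, 0.0]
True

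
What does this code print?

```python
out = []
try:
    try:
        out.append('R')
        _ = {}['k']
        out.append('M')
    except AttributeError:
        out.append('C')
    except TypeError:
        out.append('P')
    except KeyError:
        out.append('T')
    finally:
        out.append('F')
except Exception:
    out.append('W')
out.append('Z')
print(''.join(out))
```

Execution trace: 'R' (inner try body) → 'T' (inner except KeyError) → 'F' (inner finally) → 'Z' (after the try/except). Output: RTFZ

Answer: RTFZ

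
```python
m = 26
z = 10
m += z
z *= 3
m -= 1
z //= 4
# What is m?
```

Trace:
`m = 26` → m = 26
`z = 10` → z = 10
`m += z` → m = 36
`z *= 3` → z = 30
`m -= 1` → m = 35
`z //= 4` → z = 7
So m = 35

Answer: 35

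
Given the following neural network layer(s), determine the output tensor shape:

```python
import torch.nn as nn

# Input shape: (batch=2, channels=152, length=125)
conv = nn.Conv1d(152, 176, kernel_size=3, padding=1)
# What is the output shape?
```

Input: (2, 152, 125) -> Output: (2, 176, 125)

Answer: (2, 176, 125)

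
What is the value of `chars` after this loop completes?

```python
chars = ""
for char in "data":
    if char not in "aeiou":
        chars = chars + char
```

Remove vowels from 'data'
`chars` takes the values: "" → "d" → "dt"

Answer: "dt"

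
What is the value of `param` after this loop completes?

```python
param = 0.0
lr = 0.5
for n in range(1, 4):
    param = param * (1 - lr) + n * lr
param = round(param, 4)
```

Moving average with lr=0.5
`param` takes the values: 0.0 → 0.5 → 1.25 → 2.125

Answer: 2.125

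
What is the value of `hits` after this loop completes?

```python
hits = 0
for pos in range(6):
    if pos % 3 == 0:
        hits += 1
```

Count numbers divisible by 3 in range(6)
`hits` takes the values: 0 → 1 → 2

Answer: 2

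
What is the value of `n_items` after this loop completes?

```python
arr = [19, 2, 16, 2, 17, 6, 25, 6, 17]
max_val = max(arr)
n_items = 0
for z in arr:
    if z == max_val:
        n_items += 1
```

Count of max value 25 in [19, 2, 16, 2, 17, 6, 25, 6, 17]
`n_items` takes the values: 0 → 1

Answer: 1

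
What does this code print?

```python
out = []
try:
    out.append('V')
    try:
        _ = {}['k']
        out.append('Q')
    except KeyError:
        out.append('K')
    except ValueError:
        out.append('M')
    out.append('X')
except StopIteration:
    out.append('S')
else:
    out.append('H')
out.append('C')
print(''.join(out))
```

Execution trace: 'V' (try body) → 'K' (inner except KeyError) → 'X' (try body, no exception) → 'H' (else) → 'C' (after the try/except). Output: VKXHC

Answer: VKXHC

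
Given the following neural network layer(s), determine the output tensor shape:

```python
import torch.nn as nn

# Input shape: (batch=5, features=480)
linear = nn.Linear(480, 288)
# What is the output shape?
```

Input: (5, 480) -> Output: (5, 288)

Answer: (5, 288)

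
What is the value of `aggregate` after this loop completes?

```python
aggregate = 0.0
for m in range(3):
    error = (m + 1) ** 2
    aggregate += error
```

Sum of squared losses 1² + 2² + ... + 3²
`aggregate` takes the values: 0.0 → 1.0 → 5.0 → 14.0

Answer: 14.0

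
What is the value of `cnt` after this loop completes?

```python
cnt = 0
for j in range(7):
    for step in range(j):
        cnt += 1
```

Triangle number: 0+1+2+...+6
`cnt` takes the values: 0 → 1 → 2 → 3 → 4 → 5 → 6 → 7 → 8 → 9 → 10 → 11 → 12 → 13 → 14 → 15 → 16 → 17 → 18 → 19 → 20 → 21

Answer: 21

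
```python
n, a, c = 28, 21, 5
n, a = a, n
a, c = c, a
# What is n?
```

Trace:
`n, a, c = 28, 21, 5` → n = 28; a = 21; c = 5
`n, a = a, n` → n = 21; a = 28
`a, c = c, a` → a = 5; c = 28
So n = 21

Answer: 21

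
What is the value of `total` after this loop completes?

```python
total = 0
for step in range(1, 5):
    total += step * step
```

Sum of squares 1² to 4² = 30
`total` takes the values: 0 → 1 → 5 → 14 → 30

Answer: 30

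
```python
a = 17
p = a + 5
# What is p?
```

Trace:
`a = 17` → a = 17
`p = a + 5` → p = 22
So p = 22

Answer: 22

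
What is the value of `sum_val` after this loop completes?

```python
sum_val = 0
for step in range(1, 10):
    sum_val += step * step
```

Sum of squares 1² to 9² = 285
`sum_val` takes the values: 0 → 1 → 5 → 14 → 30 → 55 → 91 → 140 → 204 → 285

Answer: 285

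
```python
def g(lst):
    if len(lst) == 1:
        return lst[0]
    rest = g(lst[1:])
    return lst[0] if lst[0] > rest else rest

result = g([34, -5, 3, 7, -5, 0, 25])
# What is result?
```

Recursive max over [34, -5, 3, 7, -5, 0, 25] = 34

Answer: 34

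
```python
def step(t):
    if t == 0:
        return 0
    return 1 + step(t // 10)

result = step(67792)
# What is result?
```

Count of digits of 67792: 5

Answer: 5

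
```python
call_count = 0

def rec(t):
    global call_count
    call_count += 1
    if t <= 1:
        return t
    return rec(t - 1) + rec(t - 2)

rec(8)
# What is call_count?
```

Calls(t) = 1 + Calls(t-1) + Calls(t-2); Calls(0)=Calls(1)=1. For t=8 this gives 67.

Answer: 67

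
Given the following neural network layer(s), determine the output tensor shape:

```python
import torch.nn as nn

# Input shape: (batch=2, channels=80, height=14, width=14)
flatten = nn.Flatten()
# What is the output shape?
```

Input: (2, 80, 14, 14) -> Output: (2, 15680)

Answer: (2, 15680)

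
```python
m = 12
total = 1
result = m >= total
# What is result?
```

Trace:
`m = 12` → m = 12
`total = 1` → total = 1
`result = m >= total` → result = True
So result = True

Answer: True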